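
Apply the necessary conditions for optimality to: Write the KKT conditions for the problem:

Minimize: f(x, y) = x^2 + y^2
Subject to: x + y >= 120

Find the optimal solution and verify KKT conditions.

KKT conditions for min x^2 + y^2 s.t. x + y >= 120:
Stationarity: 2x = mu, 2y = mu
So x = y = mu/2.
Complementary slackness: mu*(x + y - 120) = 0
Primal feasibility: x + y >= 120; dual feasibility: mu >= 0
If mu = 0 then x = y = 0, but 0 + 0 < 120 is infeasible, so the constraint is active.
Constraint active: x + y = 2*(mu/2) = 120 => mu = 120
x = y = 60, f = 7200
Verify: stationarity 2*60 = 120 = mu; primal 60 + 60 = 120 >= 120; dual mu = 120 >= 0; complementary slackness 120*(120 - 120) = 0. All KKT conditions hold.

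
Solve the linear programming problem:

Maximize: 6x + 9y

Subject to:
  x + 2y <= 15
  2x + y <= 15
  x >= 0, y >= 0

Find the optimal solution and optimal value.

Feasible vertices: (0, 0), (0, 15/2), (5, 5), (15/2, 0)
Objective 6x + 9y at each:
  (0, 0): 0
  (0, 15/2): 135/2
  (5, 5): 75
  (15/2, 0): 45
Maximum is 75 at (5, 5).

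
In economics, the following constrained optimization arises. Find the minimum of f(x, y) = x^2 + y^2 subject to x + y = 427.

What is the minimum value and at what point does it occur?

Substitute y = 427 - x into f(x,y) = x^2 + y^2:
g(x) = x^2 + (427 - x)^2 = 2x^2 - 854x + 182329
g'(x) = 4x - 854 = 0  =>  x = 427/2
y = 427 - 427/2 = 427/2
Minimum value = (427/2)^2 + (427/2)^2 = 182329/2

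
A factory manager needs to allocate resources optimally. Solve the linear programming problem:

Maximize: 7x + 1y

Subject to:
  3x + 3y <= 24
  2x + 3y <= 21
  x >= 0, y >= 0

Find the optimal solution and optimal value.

Feasible vertices: (0, 0), (0, 7), (3, 5), (8, 0)
Objective 7x + 1y at each:
  (0, 0): 0
  (0, 7): 7
  (3, 5): 26
  (8, 0): 56
Maximum is 56 at (8, 0).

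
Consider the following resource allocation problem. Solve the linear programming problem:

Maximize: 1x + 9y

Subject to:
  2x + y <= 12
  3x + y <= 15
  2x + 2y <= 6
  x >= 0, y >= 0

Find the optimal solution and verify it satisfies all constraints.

Feasible vertices: (0, 0), (0, 3), (3, 0)
Objective 1x + 9y at each vertex:
  (0, 0): 0
  (0, 3): 27
  (3, 0): 3
Maximum is 27 at (0, 3).
Verify constraints at (x, y) = (0, 3):
  2*0 + 1*3 = 3 <= 12
  3*0 + 1*3 = 3 <= 15
  2*0 + 2*3 = 6 <= 6 (active)
  x = 0 >= 0, y = 3 >= 0. All constraints satisfied.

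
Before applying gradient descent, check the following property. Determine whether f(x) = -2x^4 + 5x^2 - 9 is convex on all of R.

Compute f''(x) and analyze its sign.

f(x) = -2x^4 + 5x^2 - 9
f'(x) = -8x^3 + 10x
f''(x) = -24x^2 + 10
f''(x) = -24x^2 + 10 -> -inf as |x| -> inf
Therefore, f is not globally convex on R.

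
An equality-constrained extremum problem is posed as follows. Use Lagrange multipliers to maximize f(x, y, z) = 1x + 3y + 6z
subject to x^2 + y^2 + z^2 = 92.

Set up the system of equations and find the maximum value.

Lagrange conditions: 1 = 2*lambda*x, 3 = 2*lambda*y, 6 = 2*lambda*z
So x:1 = y:3 = z:6, i.e. x = 1t, y = 3t, z = 6t
Constraint: t^2*(1^2 + 3^2 + 6^2) = 92
  t^2 * 46 = 92  =>  t = sqrt(2)
Maximum = 1*1t + 3*3t + 6*6t = 46*sqrt(2) = sqrt(4232)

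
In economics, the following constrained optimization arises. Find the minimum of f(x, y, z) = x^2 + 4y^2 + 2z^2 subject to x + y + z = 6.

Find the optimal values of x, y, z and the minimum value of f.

Using Lagrange multipliers on f = x^2 + 4y^2 + 2z^2 with constraint x + y + z = 6:
Conditions: 2*1*x = lambda, 2*4*y = lambda, 2*2*z = lambda
So x = lambda/2, y = lambda/8, z = lambda/4
Substituting into constraint: lambda * (7/8) = 6
lambda = 48/7
x = 24/7, y = 6/7, z = 12/7
Minimum value = 144/7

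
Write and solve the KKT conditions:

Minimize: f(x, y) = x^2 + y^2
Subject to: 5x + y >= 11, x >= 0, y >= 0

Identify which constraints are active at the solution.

KKT conditions for min x^2 + y^2 s.t. 5x + 1y >= 11, x >= 0, y >= 0:
Stationarity: 2x = mu*5 + mu_x, 2y = mu*1 + mu_y, with mu, mu_x, mu_y >= 0
Complementary slackness: mu*(5x + y - 11) = 0, mu_x*x = 0, mu_y*y = 0
(0, 0) is infeasible (5*0 + 1*0 < 11), so if mu = 0 stationarity would force x = mu_x/2 >= 0, y = mu_y/2 >= 0 with mu_x*x = mu_y*y = 0, i.e. x = y = 0: contradiction. Hence mu > 0 and 5x + y = 11 is active.
Try x > 0, y > 0 (so mu_x = mu_y = 0): x = 5*mu/2, y = 1*mu/2
Substitute: 5*(5*mu/2) + 1*(1*mu/2) = 11
  mu*26/2 = 11 => mu = 11/13
x* = 55/26 > 0, y* = 11/26 > 0, consistent with mu_x = mu_y = 0.
f is convex and the constraints are linear, so this KKT point is the global minimum.
f* = 121/26
Active constraints: 5x + y >= 11 (holds with equality, mu = 11/13 > 0); x >= 0 and y >= 0 are inactive (mu_x = mu_y = 0).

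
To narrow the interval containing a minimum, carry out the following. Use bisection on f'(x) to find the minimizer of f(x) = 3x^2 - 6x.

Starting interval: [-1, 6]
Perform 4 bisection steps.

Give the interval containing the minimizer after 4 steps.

Finding critical point of f(x) = 3x^2 - 6x using bisection on f'(x) = 6x + -6.
f'(x) = 0 when x = 1.
Starting interval: [-1, 6]
Step 1: mid = 5/2, f'(mid) = 9, new interval = [-1, 5/2]
Step 2: mid = 3/4, f'(mid) = -3/2, new interval = [3/4, 5/2]
Step 3: mid = 13/8, f'(mid) = 15/4, new interval = [3/4, 13/8]
Step 4: mid = 19/16, f'(mid) = 9/8, new interval = [3/4, 19/16]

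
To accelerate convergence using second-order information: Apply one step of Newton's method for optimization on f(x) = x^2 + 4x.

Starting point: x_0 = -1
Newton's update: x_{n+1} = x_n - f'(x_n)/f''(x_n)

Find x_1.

f(x) = x^2 + 4x
f'(x) = 2x + (4), f''(x) = 2
Newton step: x_1 = x_0 - f'(x_0)/f''(x_0)
f'(-1) = 2
x_1 = -1 - 2/2 = -2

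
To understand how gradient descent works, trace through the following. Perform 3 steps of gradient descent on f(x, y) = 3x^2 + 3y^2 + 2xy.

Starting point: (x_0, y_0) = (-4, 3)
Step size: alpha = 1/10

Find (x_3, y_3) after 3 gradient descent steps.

f(x,y) = 3x^2 + 3y^2 + 2xy
grad_x = 6x + 2y, grad_y = 6y + 2x
Step 1: grad = (-18, 10), (-11/5, 2)
Step 2: grad = (-46/5, 38/5), (-32/25, 31/25)
Step 3: grad = (-26/5, 122/25), (-19/25, 94/125)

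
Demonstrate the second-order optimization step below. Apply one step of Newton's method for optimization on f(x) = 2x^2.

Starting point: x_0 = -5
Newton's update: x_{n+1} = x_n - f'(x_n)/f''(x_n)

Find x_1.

f(x) = 2x^2
f'(x) = 4x + (0), f''(x) = 4
Newton step: x_1 = x_0 - f'(x_0)/f''(x_0)
f'(-5) = -20
x_1 = -5 - -20/4 = 0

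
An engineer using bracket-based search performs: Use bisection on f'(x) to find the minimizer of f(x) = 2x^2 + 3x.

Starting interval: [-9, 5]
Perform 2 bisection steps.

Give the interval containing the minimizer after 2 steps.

Finding critical point of f(x) = 2x^2 + 3x using bisection on f'(x) = 4x + 3.
f'(x) = 0 when x = -3/4.
Starting interval: [-9, 5]
Step 1: mid = -2, f'(mid) = -5, new interval = [-2, 5]
Step 2: mid = 3/2, f'(mid) = 9, new interval = [-2, 3/2]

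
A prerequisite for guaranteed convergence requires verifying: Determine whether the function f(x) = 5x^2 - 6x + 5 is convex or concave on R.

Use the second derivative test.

f(x) = 5x^2 - 6x + 5
f'(x) = 10x - 6
f''(x) = 10
Since f''(x) = 10 > 0 for all x, f is convex on R.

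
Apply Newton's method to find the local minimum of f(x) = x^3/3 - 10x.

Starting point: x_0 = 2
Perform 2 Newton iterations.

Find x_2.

f(x) = x^3/3 - 10x
f'(x) = x^2 - 10, f''(x) = 2x
Newton update: x_{n+1} = x_n - (x_n^2 - 10)/(2*x_n)
Step 1: x_0 = 2, f'=-6, f''=4, x_1 = 7/2
Step 2: x_1 = 7/2, f'=9/4, f''=7, x_2 = 89/28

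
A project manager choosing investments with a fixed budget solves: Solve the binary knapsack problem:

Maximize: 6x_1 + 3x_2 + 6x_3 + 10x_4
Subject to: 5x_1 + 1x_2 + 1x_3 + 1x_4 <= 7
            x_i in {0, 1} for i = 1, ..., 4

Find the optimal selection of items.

Items: item 1 (v=6, w=5), item 2 (v=3, w=1), item 3 (v=6, w=1), item 4 (v=10, w=1)
Capacity: 7
Checking all 16 subsets (w = total weight, v = total value):
  {}: w = 0, v = 0
  {1}: w = 5, v = 6
  {2}: w = 1, v = 3
  {3}: w = 1, v = 6
  {4}: w = 1, v = 10
  {1, 2}: w = 6, v = 9
  {1, 3}: w = 6, v = 12
  {1, 4}: w = 6, v = 16
  {2, 3}: w = 2, v = 9
  {2, 4}: w = 2, v = 13
  {3, 4}: w = 2, v = 16
  {1, 2, 3}: w = 7, v = 15
  {1, 2, 4}: w = 7, v = 19
  {1, 3, 4}: w = 7, v = 22
  {2, 3, 4}: w = 3, v = 19
  {1, 2, 3, 4}: w = 8 > 7, infeasible
Best feasible subset: items [1, 3, 4]
Total weight: 7 <= 7, total value: 22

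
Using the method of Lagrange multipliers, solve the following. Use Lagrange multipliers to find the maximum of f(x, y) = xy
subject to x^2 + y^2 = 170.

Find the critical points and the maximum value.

Lagrange conditions: y = 2*lambda*x and x = 2*lambda*y
If x = 0 then y = 0, violating the constraint, so x, y != 0.
Dividing: y/x = x/y => x^2 = y^2 => y = x or y = -x
Constraint: 2x^2 = 170 => x^2 = 85 => x = +/-sqrt(85)
Critical points: (sqrt(85), sqrt(85)), (-sqrt(85), -sqrt(85)), (sqrt(85), -sqrt(85)), (-sqrt(85), sqrt(85))
  y = x:  xy = x^2 = 85  at (sqrt(85), sqrt(85)) and (-sqrt(85), -sqrt(85))
  y = -x: xy = -x^2 = -85 at (sqrt(85), -sqrt(85)) and (-sqrt(85), sqrt(85))
Maximum xy = 85 at (sqrt(85), sqrt(85)) and (-sqrt(85), -sqrt(85))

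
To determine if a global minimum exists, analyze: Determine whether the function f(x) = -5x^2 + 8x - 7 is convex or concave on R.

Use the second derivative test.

f(x) = -5x^2 + 8x - 7
f'(x) = -10x + 8
f''(x) = -10
Since f''(x) = -10 < 0 for all x, f is concave on R.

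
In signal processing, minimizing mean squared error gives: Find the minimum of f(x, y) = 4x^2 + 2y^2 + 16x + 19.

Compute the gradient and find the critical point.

f(x,y) = 4x^2 + 2y^2 + 16x + 19
df/dx = 8x + (16) = 0  =>  x = -2
df/dy = 4y + (0) = 0  =>  y = 0
f(-2, 0) = 4*(-2)^2 + 2*(0)^2 + 16*(-2) + 19 = 3
Hessian is diagonal with entries 8, 4 > 0, so this is a minimum.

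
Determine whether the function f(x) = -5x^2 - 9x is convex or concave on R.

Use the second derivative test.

f(x) = -5x^2 - 9x
f'(x) = -10x - 9
f''(x) = -10
Since f''(x) = -10 < 0 for all x, f is concave on R.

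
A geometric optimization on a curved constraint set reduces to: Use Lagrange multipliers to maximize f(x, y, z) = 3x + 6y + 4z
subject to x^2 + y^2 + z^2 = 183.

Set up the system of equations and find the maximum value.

Lagrange conditions: 3 = 2*lambda*x, 6 = 2*lambda*y, 4 = 2*lambda*z
So x:3 = y:6 = z:4, i.e. x = 3t, y = 6t, z = 4t
Constraint: t^2*(3^2 + 6^2 + 4^2) = 183
  t^2 * 61 = 183  =>  t = sqrt(3)
Maximum = 3*3t + 6*6t + 4*4t = 61*sqrt(3) = sqrt(11163)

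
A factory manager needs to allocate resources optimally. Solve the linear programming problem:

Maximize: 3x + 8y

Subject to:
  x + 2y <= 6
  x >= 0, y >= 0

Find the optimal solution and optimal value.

The feasible region has vertices at [(0, 0), (6, 0), (0, 3)].
Checking objective 3x + 8y at each vertex:
  (0, 0): 3*0 + 8*0 = 0
  (6, 0): 3*6 + 8*0 = 18
  (0, 3): 3*0 + 8*3 = 24
Maximum is 24 at (0, 3).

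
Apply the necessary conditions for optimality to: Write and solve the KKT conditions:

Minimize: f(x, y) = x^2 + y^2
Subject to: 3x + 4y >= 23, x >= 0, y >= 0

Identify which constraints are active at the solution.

KKT conditions for min x^2 + y^2 s.t. 3x + 4y >= 23, x >= 0, y >= 0:
Stationarity: 2x = mu*3 + mu_x, 2y = mu*4 + mu_y, with mu, mu_x, mu_y >= 0
Complementary slackness: mu*(3x + 4y - 23) = 0, mu_x*x = 0, mu_y*y = 0
(0, 0) is infeasible (3*0 + 4*0 < 23), so if mu = 0 stationarity would force x = mu_x/2 >= 0, y = mu_y/2 >= 0 with mu_x*x = mu_y*y = 0, i.e. x = y = 0: contradiction. Hence mu > 0 and 3x + 4y = 23 is active.
Try x > 0, y > 0 (so mu_x = mu_y = 0): x = 3*mu/2, y = 4*mu/2
Substitute: 3*(3*mu/2) + 4*(4*mu/2) = 23
  mu*25/2 = 23 => mu = 46/25
x* = 69/25 > 0, y* = 92/25 > 0, consistent with mu_x = mu_y = 0.
f is convex and the constraints are linear, so this KKT point is the global minimum.
f* = 529/25
Active constraints: 3x + 4y >= 23 (holds with equality, mu = 46/25 > 0); x >= 0 and y >= 0 are inactive (mu_x = mu_y = 0).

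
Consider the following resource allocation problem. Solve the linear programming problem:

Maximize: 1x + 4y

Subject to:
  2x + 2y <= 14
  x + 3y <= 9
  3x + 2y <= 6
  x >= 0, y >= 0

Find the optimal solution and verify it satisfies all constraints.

Feasible vertices: (0, 0), (0, 3), (2, 0)
Objective 1x + 4y at each vertex:
  (0, 0): 0
  (0, 3): 12
  (2, 0): 2
Maximum is 12 at (0, 3).
Verify constraints at (x, y) = (0, 3):
  2*0 + 2*3 = 6 <= 14
  1*0 + 3*3 = 9 <= 9 (active)
  3*0 + 2*3 = 6 <= 6 (active)
  x = 0 >= 0, y = 3 >= 0. All constraints satisfied.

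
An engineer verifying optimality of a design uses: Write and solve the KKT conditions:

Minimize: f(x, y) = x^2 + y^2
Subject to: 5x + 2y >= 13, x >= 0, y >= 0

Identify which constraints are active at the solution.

KKT conditions for min x^2 + y^2 s.t. 5x + 2y >= 13, x >= 0, y >= 0:
Stationarity: 2x = mu*5 + mu_x, 2y = mu*2 + mu_y, with mu, mu_x, mu_y >= 0
Complementary slackness: mu*(5x + 2y - 13) = 0, mu_x*x = 0, mu_y*y = 0
(0, 0) is infeasible (5*0 + 2*0 < 13), so if mu = 0 stationarity would force x = mu_x/2 >= 0, y = mu_y/2 >= 0 with mu_x*x = mu_y*y = 0, i.e. x = y = 0: contradiction. Hence mu > 0 and 5x + 2y = 13 is active.
Try x > 0, y > 0 (so mu_x = mu_y = 0): x = 5*mu/2, y = 2*mu/2
Substitute: 5*(5*mu/2) + 2*(2*mu/2) = 13
  mu*29/2 = 13 => mu = 26/29
x* = 65/29 > 0, y* = 26/29 > 0, consistent with mu_x = mu_y = 0.
f is convex and the constraints are linear, so this KKT point is the global minimum.
f* = 169/29
Active constraints: 5x + 2y >= 13 (holds with equality, mu = 26/29 > 0); x >= 0 and y >= 0 are inactive (mu_x = mu_y = 0).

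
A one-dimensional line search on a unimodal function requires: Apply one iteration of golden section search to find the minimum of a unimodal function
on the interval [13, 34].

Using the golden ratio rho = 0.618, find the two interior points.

Golden section search on [13, 34].
Golden ratio rho = 0.618 (approx).
Interior points:
  x_1 = 13 + (1-0.618)*21 = 21.0220
  x_2 = 13 + 0.618*21 = 25.9780
Compare f(x_1) and f(x_2) to determine which subinterval to keep.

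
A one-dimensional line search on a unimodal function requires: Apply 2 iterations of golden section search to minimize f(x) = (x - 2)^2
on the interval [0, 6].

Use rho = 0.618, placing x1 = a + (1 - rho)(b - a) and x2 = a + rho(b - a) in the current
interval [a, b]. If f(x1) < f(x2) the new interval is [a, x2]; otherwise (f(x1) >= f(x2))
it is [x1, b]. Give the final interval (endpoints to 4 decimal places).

Golden section search for min of f(x) = (x - 2)^2 on [0, 6].
Each step: x1 = a + (1 - rho)(b - a), x2 = a + rho(b - a); if f(x1) < f(x2) keep [a, x2], otherwise keep [x1, b].
Step 1: [0.0000, 6.0000], x1=2.2920 (f=0.0853), x2=3.7080 (f=2.9173); f(x1) < f(x2) => keep [0.0000, 3.7080]
Step 2: [0.0000, 3.7080], x1=1.4165 (f=0.3405), x2=2.2915 (f=0.0850); f(x1) > f(x2) => keep [1.4165, 3.7080]
Final interval: [1.4165, 3.7080]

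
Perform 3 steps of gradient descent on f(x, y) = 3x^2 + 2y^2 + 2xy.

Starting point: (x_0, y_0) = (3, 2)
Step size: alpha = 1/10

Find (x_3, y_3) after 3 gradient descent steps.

f(x,y) = 3x^2 + 2y^2 + 2xy
grad_x = 6x + 2y, grad_y = 4y + 2x
Step 1: grad = (22, 14), (4/5, 3/5)
Step 2: grad = (6, 4), (1/5, 1/5)
Step 3: grad = (8/5, 6/5), (1/25, 2/25)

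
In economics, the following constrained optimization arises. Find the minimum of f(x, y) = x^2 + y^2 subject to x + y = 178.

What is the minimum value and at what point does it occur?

Substitute y = 178 - x into f(x,y) = x^2 + y^2:
g(x) = x^2 + (178 - x)^2 = 2x^2 - 356x + 31684
g'(x) = 4x - 356 = 0  =>  x = 89
y = 178 - 89 = 89
Minimum value = 89^2 + 89^2 = 15842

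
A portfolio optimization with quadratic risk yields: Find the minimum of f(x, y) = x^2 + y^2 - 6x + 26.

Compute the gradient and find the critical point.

f(x,y) = x^2 + y^2 - 6x + 26
df/dx = 2x + (-6) = 0  =>  x = 3
df/dy = 2y + (0) = 0  =>  y = 0
f(3, 0) = 1*(3)^2 + 1*(0)^2 + -6*(3) + 26 = 17
Hessian is diagonal with entries 2, 2 > 0, so this is a minimum.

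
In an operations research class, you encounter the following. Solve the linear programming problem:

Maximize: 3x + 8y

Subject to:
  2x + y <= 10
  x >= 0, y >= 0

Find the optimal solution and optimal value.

The feasible region has vertices at [(0, 0), (5, 0), (0, 10)].
Checking objective 3x + 8y at each vertex:
  (0, 0): 3*0 + 8*0 = 0
  (5, 0): 3*5 + 8*0 = 15
  (0, 10): 3*0 + 8*10 = 80
Maximum is 80 at (0, 10).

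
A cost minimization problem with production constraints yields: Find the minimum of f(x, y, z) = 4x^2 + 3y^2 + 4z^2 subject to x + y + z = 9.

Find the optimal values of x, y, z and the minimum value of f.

Using Lagrange multipliers on f = 4x^2 + 3y^2 + 4z^2 with constraint x + y + z = 9:
Conditions: 2*4*x = lambda, 2*3*y = lambda, 2*4*z = lambda
So x = lambda/8, y = lambda/6, z = lambda/8
Substituting into constraint: lambda * (5/12) = 9
lambda = 108/5
x = 27/10, y = 18/5, z = 27/10
Minimum value = 486/5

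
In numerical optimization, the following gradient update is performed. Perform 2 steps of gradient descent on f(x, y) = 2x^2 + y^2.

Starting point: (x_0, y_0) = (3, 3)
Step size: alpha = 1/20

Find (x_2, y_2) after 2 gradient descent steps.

f(x,y) = 2x^2 + y^2
grad_x = 4x + 0y, grad_y = 2y + 0x
Step 1: grad = (12, 6), (12/5, 27/10)
Step 2: grad = (48/5, 27/5), (48/25, 243/100)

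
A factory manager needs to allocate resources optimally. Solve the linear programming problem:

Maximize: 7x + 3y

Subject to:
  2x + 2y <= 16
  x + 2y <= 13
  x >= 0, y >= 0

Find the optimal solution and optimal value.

Feasible vertices: (0, 0), (0, 13/2), (3, 5), (8, 0)
Objective 7x + 3y at each:
  (0, 0): 0
  (0, 13/2): 39/2
  (3, 5): 36
  (8, 0): 56
Maximum is 56 at (8, 0).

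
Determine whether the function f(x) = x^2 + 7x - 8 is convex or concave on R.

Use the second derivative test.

f(x) = x^2 + 7x - 8
f'(x) = 2x + 7
f''(x) = 2
Since f''(x) = 2 > 0 for all x, f is convex on R.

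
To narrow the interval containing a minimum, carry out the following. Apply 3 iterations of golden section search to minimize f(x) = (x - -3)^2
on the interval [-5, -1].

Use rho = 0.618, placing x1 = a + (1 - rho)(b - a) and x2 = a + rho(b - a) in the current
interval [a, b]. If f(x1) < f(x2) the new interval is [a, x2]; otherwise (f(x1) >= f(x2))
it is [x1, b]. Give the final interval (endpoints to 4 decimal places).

Golden section search for min of f(x) = (x - -3)^2 on [-5, -1].
Each step: x1 = a + (1 - rho)(b - a), x2 = a + rho(b - a); if f(x1) < f(x2) keep [a, x2], otherwise keep [x1, b].
Step 1: [-5.0000, -1.0000], x1=-3.4720 (f=0.2228), x2=-2.5280 (f=0.2228); f(x1) = f(x2) (tie, not '<') => keep [-3.4720, -1.0000]
Step 2: [-3.4720, -1.0000], x1=-2.5277 (f=0.2231), x2=-1.9443 (f=1.1145); f(x1) < f(x2) => keep [-3.4720, -1.9443]
Step 3: [-3.4720, -1.9443], x1=-2.8884 (f=0.0125), x2=-2.5279 (f=0.2229); f(x1) < f(x2) => keep [-3.4720, -2.5279]
Final interval: [-3.4720, -2.5279]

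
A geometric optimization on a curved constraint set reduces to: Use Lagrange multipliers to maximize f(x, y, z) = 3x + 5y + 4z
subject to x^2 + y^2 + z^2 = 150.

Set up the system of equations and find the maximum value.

Lagrange conditions: 3 = 2*lambda*x, 5 = 2*lambda*y, 4 = 2*lambda*z
So x:3 = y:5 = z:4, i.e. x = 3t, y = 5t, z = 4t
Constraint: t^2*(3^2 + 5^2 + 4^2) = 150
  t^2 * 50 = 150  =>  t = sqrt(3)
Maximum = 3*3t + 5*5t + 4*4t = 50*sqrt(3) = sqrt(7500)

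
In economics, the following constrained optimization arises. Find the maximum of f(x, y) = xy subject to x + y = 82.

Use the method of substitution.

Substitute y = 82 - x into f(x,y) = xy:
g(x) = x(82 - x) = 82x - x^2
g'(x) = 82 - 2x = 0  =>  x = 41
y = 82 - 41 = 41
Maximum value = 41 * 41 = 1681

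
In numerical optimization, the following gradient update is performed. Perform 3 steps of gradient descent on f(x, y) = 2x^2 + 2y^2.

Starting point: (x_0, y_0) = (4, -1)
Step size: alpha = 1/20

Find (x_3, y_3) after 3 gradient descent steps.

f(x,y) = 2x^2 + 2y^2
grad_x = 4x + 0y, grad_y = 4y + 0x
Step 1: grad = (16, -4), (16/5, -4/5)
Step 2: grad = (64/5, -16/5), (64/25, -16/25)
Step 3: grad = (256/25, -64/25), (256/125, -64/125)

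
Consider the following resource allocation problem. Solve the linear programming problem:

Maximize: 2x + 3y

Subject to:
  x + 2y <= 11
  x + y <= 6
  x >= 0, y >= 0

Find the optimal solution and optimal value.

Feasible vertices: (0, 0), (0, 11/2), (1, 5), (6, 0)
Objective 2x + 3y at each:
  (0, 0): 0
  (0, 11/2): 33/2
  (1, 5): 17
  (6, 0): 12
Maximum is 17 at (1, 5).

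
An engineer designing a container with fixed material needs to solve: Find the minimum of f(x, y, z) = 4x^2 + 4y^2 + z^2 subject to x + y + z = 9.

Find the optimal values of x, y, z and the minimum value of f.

Using Lagrange multipliers on f = 4x^2 + 4y^2 + z^2 with constraint x + y + z = 9:
Conditions: 2*4*x = lambda, 2*4*y = lambda, 2*1*z = lambda
So x = lambda/8, y = lambda/8, z = lambda/2
Substituting into constraint: lambda * (3/4) = 9
lambda = 12
x = 3/2, y = 3/2, z = 6
Minimum value = 54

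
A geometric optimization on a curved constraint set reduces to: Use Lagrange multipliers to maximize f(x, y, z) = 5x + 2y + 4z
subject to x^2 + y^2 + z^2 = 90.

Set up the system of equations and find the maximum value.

Lagrange conditions: 5 = 2*lambda*x, 2 = 2*lambda*y, 4 = 2*lambda*z
So x:5 = y:2 = z:4, i.e. x = 5t, y = 2t, z = 4t
Constraint: t^2*(5^2 + 2^2 + 4^2) = 90
  t^2 * 45 = 90  =>  t = sqrt(2)
Maximum = 5*5t + 2*2t + 4*4t = 45*sqrt(2) = sqrt(4050)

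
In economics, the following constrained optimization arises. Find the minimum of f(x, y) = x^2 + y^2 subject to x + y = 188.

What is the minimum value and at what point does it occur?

Substitute y = 188 - x into f(x,y) = x^2 + y^2:
g(x) = x^2 + (188 - x)^2 = 2x^2 - 376x + 35344
g'(x) = 4x - 376 = 0  =>  x = 94
y = 188 - 94 = 94
Minimum value = 94^2 + 94^2 = 17672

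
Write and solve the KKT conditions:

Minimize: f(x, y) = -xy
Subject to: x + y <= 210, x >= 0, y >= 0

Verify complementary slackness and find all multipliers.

Problem: min -xy s.t. x + y <= 210 (multiplier lambda), x >= 0 (mu_x), y >= 0 (mu_y)
KKT stationarity: -y + lambda - mu_x = 0, -x + lambda - mu_y = 0, with lambda, mu_x, mu_y >= 0
Complementary slackness: lambda*(x + y - 210) = 0, mu_x*x = 0, mu_y*y = 0
If lambda = 0: y = -mu_x <= 0 and x = -mu_y <= 0 force x = y = 0 with f = 0; but x = y = 105 is feasible with f = -11025 < 0, so this is not the minimum. Hence lambda > 0 and x + y = 210.
Try x > 0, y > 0 (so mu_x = mu_y = 0): y = lambda, x = lambda => x = y = lambda
x + y = 210 => 2*lambda = 210 => lambda = 105
x* = y* = 105 > 0, consistent with mu_x = mu_y = 0.
(Any feasible point with x = 0 or y = 0 has f = 0 > -11025, so the minimum is not on those boundaries.)
min(-xy) = -11025 (i.e. max xy = 11025)
Multipliers: lambda = 105, mu_x = 0, mu_y = 0
Complementary slackness: lambda*(x + y - 210) = 105*(105 + 105 - 210) = 0, mu_x*x = 0*105 = 0, mu_y*y = 0*105 = 0. Satisfied.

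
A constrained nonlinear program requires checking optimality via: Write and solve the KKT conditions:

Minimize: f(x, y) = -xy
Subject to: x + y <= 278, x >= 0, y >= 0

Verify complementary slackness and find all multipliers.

Problem: min -xy s.t. x + y <= 278 (multiplier lambda), x >= 0 (mu_x), y >= 0 (mu_y)
KKT stationarity: -y + lambda - mu_x = 0, -x + lambda - mu_y = 0, with lambda, mu_x, mu_y >= 0
Complementary slackness: lambda*(x + y - 278) = 0, mu_x*x = 0, mu_y*y = 0
If lambda = 0: y = -mu_x <= 0 and x = -mu_y <= 0 force x = y = 0 with f = 0; but x = y = 139 is feasible with f = -19321 < 0, so this is not the minimum. Hence lambda > 0 and x + y = 278.
Try x > 0, y > 0 (so mu_x = mu_y = 0): y = lambda, x = lambda => x = y = lambda
x + y = 278 => 2*lambda = 278 => lambda = 139
x* = y* = 139 > 0, consistent with mu_x = mu_y = 0.
(Any feasible point with x = 0 or y = 0 has f = 0 > -19321, so the minimum is not on those boundaries.)
min(-xy) = -19321 (i.e. max xy = 19321)
Multipliers: lambda = 139, mu_x = 0, mu_y = 0
Complementary slackness: lambda*(x + y - 278) = 139*(139 + 139 - 278) = 0, mu_x*x = 0*139 = 0, mu_y*y = 0*139 = 0. Satisfied.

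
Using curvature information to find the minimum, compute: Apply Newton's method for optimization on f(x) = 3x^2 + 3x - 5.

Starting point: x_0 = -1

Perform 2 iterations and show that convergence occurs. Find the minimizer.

f(x) = 3x^2 + 3x - 5, f'(x) = 6x + (3), f''(x) = 6
Step 1: f'(-1) = -3, x_1 = -1 - -3/6 = -1/2
Step 2: f'(-1/2) = 0, x_2 = -1/2 (converged)
Newton's method converges in 1 step for quadratics.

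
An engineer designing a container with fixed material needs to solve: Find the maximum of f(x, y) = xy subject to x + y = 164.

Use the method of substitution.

Substitute y = 164 - x into f(x,y) = xy:
g(x) = x(164 - x) = 164x - x^2
g'(x) = 164 - 2x = 0  =>  x = 82
y = 164 - 82 = 82
Maximum value = 82 * 82 = 6724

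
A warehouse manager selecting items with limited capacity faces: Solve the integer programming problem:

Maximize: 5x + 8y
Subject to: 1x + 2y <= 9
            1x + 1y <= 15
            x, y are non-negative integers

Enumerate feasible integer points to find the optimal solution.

Constraint 1: 1x + 2y <= 9
Constraint 2: 1x + 1y <= 15
Feasible x range (need y >= 0): 0 <= x <= min(9/1, 15/1) => x in {0, ..., 9}.
Enumerate feasible integer points row by row (the coefficient of y is 8 > 0, so for each x the largest feasible y gives the best value):
  x = 0: y <= min((9 - 1*0)/2, (15 - 1*0)/1) => y in {0, ..., 4}; best 5*0 + 8*4 = 32
  x = 1: y <= min((9 - 1*1)/2, (15 - 1*1)/1) => y in {0, ..., 4}; best 5*1 + 8*4 = 37
  x = 2: y <= min((9 - 1*2)/2, (15 - 1*2)/1) => y in {0, ..., 3}; best 5*2 + 8*3 = 34
  x = 3: y <= min((9 - 1*3)/2, (15 - 1*3)/1) => y in {0, ..., 3}; best 5*3 + 8*3 = 39
  x = 4: y <= min((9 - 1*4)/2, (15 - 1*4)/1) => y in {0, ..., 2}; best 5*4 + 8*2 = 36
  x = 5: y <= min((9 - 1*5)/2, (15 - 1*5)/1) => y in {0, ..., 2}; best 5*5 + 8*2 = 41
  x = 6: y <= min((9 - 1*6)/2, (15 - 1*6)/1) => y in {0, ..., 1}; best 5*6 + 8*1 = 38
  x = 7: y <= min((9 - 1*7)/2, (15 - 1*7)/1) => y in {0, ..., 1}; best 5*7 + 8*1 = 43
  x = 8: y <= min((9 - 1*8)/2, (15 - 1*8)/1) => y in {0}; best 5*8 + 8*0 = 40
  x = 9: y <= min((9 - 1*9)/2, (15 - 1*9)/1) => y in {0}; best 5*9 + 8*0 = 45
The maximum 5x + 8y = 45 is achieved at x = 9, y = 0.
Check: 1*9 + 2*0 = 9 <= 9 and 1*9 + 1*0 = 9 <= 15.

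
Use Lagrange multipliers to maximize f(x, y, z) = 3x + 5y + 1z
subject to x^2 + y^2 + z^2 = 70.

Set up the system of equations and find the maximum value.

Lagrange conditions: 3 = 2*lambda*x, 5 = 2*lambda*y, 1 = 2*lambda*z
So x:3 = y:5 = z:1, i.e. x = 3t, y = 5t, z = 1t
Constraint: t^2*(3^2 + 5^2 + 1^2) = 70
  t^2 * 35 = 70  =>  t = sqrt(2)
Maximum = 3*3t + 5*5t + 1*1t = 35*sqrt(2) = sqrt(2450)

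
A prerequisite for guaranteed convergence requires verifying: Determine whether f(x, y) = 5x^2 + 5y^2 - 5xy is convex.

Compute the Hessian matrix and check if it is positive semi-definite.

f(x,y) = 5x^2 + 5y^2 - 5xy
Hessian H = [[10, -5], [-5, 10]]
trace(H) = 20, det(H) = 75
Eigenvalues: (20 +/- sqrt(100)) / 2 = 15, 5
Since both eigenvalues > 0, f is convex.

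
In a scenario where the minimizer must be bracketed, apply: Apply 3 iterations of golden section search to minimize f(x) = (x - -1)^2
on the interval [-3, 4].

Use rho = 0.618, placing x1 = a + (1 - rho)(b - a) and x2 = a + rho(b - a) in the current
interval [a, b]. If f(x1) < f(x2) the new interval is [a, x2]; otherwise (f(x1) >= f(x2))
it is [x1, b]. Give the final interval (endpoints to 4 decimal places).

Golden section search for min of f(x) = (x - -1)^2 on [-3, 4].
Each step: x1 = a + (1 - rho)(b - a), x2 = a + rho(b - a); if f(x1) < f(x2) keep [a, x2], otherwise keep [x1, b].
Step 1: [-3.0000, 4.0000], x1=-0.3260 (f=0.4543), x2=1.3260 (f=5.4103); f(x1) < f(x2) => keep [-3.0000, 1.3260]
Step 2: [-3.0000, 1.3260], x1=-1.3475 (f=0.1207), x2=-0.3265 (f=0.4536); f(x1) < f(x2) => keep [-3.0000, -0.3265]
Step 3: [-3.0000, -0.3265], x1=-1.9787 (f=0.9579), x2=-1.3478 (f=0.1210); f(x1) > f(x2) => keep [-1.9787, -0.3265]
Final interval: [-1.9787, -0.3265]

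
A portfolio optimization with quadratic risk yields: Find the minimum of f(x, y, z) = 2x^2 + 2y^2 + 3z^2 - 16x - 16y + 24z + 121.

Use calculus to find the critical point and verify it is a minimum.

f(x,y,z) = 2x^2 + 2y^2 + 3z^2 - 16x - 16y + 24z + 121
df/dx = 4x + (-16) = 0 => x = 4
df/dy = 4y + (-16) = 0 => y = 4
df/dz = 6z + (24) = 0 => z = -4
f(4,4,-4) = 2*(4)^2 + 2*(4)^2 + 3*(-4)^2 + -16*(4) + -16*(4) + 24*(-4) + 121 = 9
Hessian is diagonal with entries 4, 4, 6 > 0, confirmed minimum.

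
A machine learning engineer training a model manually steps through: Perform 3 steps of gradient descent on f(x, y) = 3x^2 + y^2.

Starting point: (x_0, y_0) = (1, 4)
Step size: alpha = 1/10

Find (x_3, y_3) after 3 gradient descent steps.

f(x,y) = 3x^2 + y^2
grad_x = 6x + 0y, grad_y = 2y + 0x
Step 1: grad = (6, 8), (2/5, 16/5)
Step 2: grad = (12/5, 32/5), (4/25, 64/25)
Step 3: grad = (24/25, 128/25), (8/125, 256/125)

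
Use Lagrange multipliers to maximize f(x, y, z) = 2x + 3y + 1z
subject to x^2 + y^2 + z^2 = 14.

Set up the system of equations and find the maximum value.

Lagrange conditions: 2 = 2*lambda*x, 3 = 2*lambda*y, 1 = 2*lambda*z
So x:2 = y:3 = z:1, i.e. x = 2t, y = 3t, z = 1t
Constraint: t^2*(2^2 + 3^2 + 1^2) = 14
  t^2 * 14 = 14  =>  t = sqrt(1)
Maximum = 2*2t + 3*3t + 1*1t = 14*sqrt(1) = 14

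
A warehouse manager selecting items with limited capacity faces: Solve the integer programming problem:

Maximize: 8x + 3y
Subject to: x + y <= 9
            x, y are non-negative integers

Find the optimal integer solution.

Objective: 8x + 3y, constraint: x + y <= 9
Coefficient of x is 8 >= coefficient of y is 3, so allocate the entire budget to x.
Optimal: x = 9, y = 0, value = 72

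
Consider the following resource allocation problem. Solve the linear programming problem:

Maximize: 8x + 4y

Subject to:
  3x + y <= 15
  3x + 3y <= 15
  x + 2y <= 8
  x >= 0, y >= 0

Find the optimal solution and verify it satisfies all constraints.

Feasible vertices: (0, 0), (0, 4), (2, 3), (5, 0)
Objective 8x + 4y at each vertex:
  (0, 0): 0
  (0, 4): 16
  (2, 3): 28
  (5, 0): 40
Maximum is 40 at (5, 0).
Verify constraints at (x, y) = (5, 0):
  3*5 + 1*0 = 15 <= 15 (active)
  3*5 + 3*0 = 15 <= 15 (active)
  1*5 + 2*0 = 5 <= 8
  x = 5 >= 0, y = 0 >= 0. All constraints satisfied.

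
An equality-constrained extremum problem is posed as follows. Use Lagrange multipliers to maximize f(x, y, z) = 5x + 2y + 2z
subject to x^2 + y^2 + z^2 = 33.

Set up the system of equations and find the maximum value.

Lagrange conditions: 5 = 2*lambda*x, 2 = 2*lambda*y, 2 = 2*lambda*z
So x:5 = y:2 = z:2, i.e. x = 5t, y = 2t, z = 2t
Constraint: t^2*(5^2 + 2^2 + 2^2) = 33
  t^2 * 33 = 33  =>  t = sqrt(1)
Maximum = 5*5t + 2*2t + 2*2t = 33*sqrt(1) = 33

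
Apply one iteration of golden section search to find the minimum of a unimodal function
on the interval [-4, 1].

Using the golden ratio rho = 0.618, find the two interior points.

Golden section search on [-4, 1].
Golden ratio rho = 0.618 (approx).
Interior points:
  x_1 = -4 + (1-0.618)*5 = -2.0900
  x_2 = -4 + 0.618*5 = -0.9100
Compare f(x_1) and f(x_2) to determine which subinterval to keep.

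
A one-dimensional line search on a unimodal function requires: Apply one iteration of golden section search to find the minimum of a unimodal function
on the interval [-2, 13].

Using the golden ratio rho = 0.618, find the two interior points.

Golden section search on [-2, 13].
Golden ratio rho = 0.618 (approx).
Interior points:
  x_1 = -2 + (1-0.618)*15 = 3.7300
  x_2 = -2 + 0.618*15 = 7.2700
Compare f(x_1) and f(x_2) to determine which subinterval to keep.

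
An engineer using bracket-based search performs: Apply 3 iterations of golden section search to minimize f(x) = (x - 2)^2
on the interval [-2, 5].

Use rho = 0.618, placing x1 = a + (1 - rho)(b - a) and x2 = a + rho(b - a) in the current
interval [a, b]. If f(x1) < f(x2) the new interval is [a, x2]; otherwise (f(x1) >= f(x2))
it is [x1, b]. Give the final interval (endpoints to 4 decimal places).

Golden section search for min of f(x) = (x - 2)^2 on [-2, 5].
Each step: x1 = a + (1 - rho)(b - a), x2 = a + rho(b - a); if f(x1) < f(x2) keep [a, x2], otherwise keep [x1, b].
Step 1: [-2.0000, 5.0000], x1=0.6740 (f=1.7583), x2=2.3260 (f=0.1063); f(x1) > f(x2) => keep [0.6740, 5.0000]
Step 2: [0.6740, 5.0000], x1=2.3265 (f=0.1066), x2=3.3475 (f=1.8157); f(x1) < f(x2) => keep [0.6740, 3.3475]
Step 3: [0.6740, 3.3475], x1=1.6953 (f=0.0929), x2=2.3262 (f=0.1064); f(x1) < f(x2) => keep [0.6740, 2.3262]
Final interval: [0.6740, 2.3262]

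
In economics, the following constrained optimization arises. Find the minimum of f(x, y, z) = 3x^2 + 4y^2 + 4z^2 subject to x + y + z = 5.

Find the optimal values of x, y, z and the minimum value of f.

Using Lagrange multipliers on f = 3x^2 + 4y^2 + 4z^2 with constraint x + y + z = 5:
Conditions: 2*3*x = lambda, 2*4*y = lambda, 2*4*z = lambda
So x = lambda/6, y = lambda/8, z = lambda/8
Substituting into constraint: lambda * (5/12) = 5
lambda = 12
x = 2, y = 3/2, z = 3/2
Minimum value = 30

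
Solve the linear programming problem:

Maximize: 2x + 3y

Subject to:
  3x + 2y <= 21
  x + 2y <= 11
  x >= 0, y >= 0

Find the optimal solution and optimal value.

Feasible vertices: (0, 0), (0, 11/2), (5, 3), (7, 0)
Objective 2x + 3y at each:
  (0, 0): 0
  (0, 11/2): 33/2
  (5, 3): 19
  (7, 0): 14
Maximum is 19 at (5, 3).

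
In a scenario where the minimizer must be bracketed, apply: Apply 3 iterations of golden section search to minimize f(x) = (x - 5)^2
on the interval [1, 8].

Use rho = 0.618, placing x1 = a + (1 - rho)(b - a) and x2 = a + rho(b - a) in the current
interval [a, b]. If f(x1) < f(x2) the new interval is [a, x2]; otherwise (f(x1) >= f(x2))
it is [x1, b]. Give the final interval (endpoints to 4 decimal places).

Golden section search for min of f(x) = (x - 5)^2 on [1, 8].
Each step: x1 = a + (1 - rho)(b - a), x2 = a + rho(b - a); if f(x1) < f(x2) keep [a, x2], otherwise keep [x1, b].
Step 1: [1.0000, 8.0000], x1=3.6740 (f=1.7583), x2=5.3260 (f=0.1063); f(x1) > f(x2) => keep [3.6740, 8.0000]
Step 2: [3.6740, 8.0000], x1=5.3265 (f=0.1066), x2=6.3475 (f=1.8157); f(x1) < f(x2) => keep [3.6740, 6.3475]
Step 3: [3.6740, 6.3475], x1=4.6953 (f=0.0929), x2=5.3262 (f=0.1064); f(x1) < f(x2) => keep [3.6740, 5.3262]
Final interval: [3.6740, 5.3262]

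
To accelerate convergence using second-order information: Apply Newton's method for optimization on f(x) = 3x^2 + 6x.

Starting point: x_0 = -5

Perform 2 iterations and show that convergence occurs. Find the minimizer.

f(x) = 3x^2 + 6x, f'(x) = 6x + (6), f''(x) = 6
Step 1: f'(-5) = -24, x_1 = -5 - -24/6 = -1
Step 2: f'(-1) = 0, x_2 = -1 (converged)
Newton's method converges in 1 step for quadratics.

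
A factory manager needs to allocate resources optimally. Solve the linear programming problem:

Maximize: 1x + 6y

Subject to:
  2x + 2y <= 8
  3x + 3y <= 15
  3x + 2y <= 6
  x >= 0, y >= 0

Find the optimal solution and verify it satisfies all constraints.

Feasible vertices: (0, 0), (0, 3), (2, 0)
Objective 1x + 6y at each vertex:
  (0, 0): 0
  (0, 3): 18
  (2, 0): 2
Maximum is 18 at (0, 3).
Verify constraints at (x, y) = (0, 3):
  2*0 + 2*3 = 6 <= 8
  3*0 + 3*3 = 9 <= 15
  3*0 + 2*3 = 6 <= 6 (active)
  x = 0 >= 0, y = 3 >= 0. All constraints satisfied.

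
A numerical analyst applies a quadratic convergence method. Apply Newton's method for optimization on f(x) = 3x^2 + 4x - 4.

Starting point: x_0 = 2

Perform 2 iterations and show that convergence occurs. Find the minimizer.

f(x) = 3x^2 + 4x - 4, f'(x) = 6x + (4), f''(x) = 6
Step 1: f'(2) = 16, x_1 = 2 - 16/6 = -2/3
Step 2: f'(-2/3) = 0, x_2 = -2/3 (converged)
Newton's method converges in 1 step for quadratics.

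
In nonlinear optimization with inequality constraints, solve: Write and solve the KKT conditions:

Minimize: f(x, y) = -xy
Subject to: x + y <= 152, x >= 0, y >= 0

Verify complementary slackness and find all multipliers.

Problem: min -xy s.t. x + y <= 152 (multiplier lambda), x >= 0 (mu_x), y >= 0 (mu_y)
KKT stationarity: -y + lambda - mu_x = 0, -x + lambda - mu_y = 0, with lambda, mu_x, mu_y >= 0
Complementary slackness: lambda*(x + y - 152) = 0, mu_x*x = 0, mu_y*y = 0
If lambda = 0: y = -mu_x <= 0 and x = -mu_y <= 0 force x = y = 0 with f = 0; but x = y = 76 is feasible with f = -5776 < 0, so this is not the minimum. Hence lambda > 0 and x + y = 152.
Try x > 0, y > 0 (so mu_x = mu_y = 0): y = lambda, x = lambda => x = y = lambda
x + y = 152 => 2*lambda = 152 => lambda = 76
x* = y* = 76 > 0, consistent with mu_x = mu_y = 0.
(Any feasible point with x = 0 or y = 0 has f = 0 > -5776, so the minimum is not on those boundaries.)
min(-xy) = -5776 (i.e. max xy = 5776)
Multipliers: lambda = 76, mu_x = 0, mu_y = 0
Complementary slackness: lambda*(x + y - 152) = 76*(76 + 76 - 152) = 0, mu_x*x = 0*76 = 0, mu_y*y = 0*76 = 0. Satisfied.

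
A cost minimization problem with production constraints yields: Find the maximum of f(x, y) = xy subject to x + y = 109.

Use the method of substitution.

Substitute y = 109 - x into f(x,y) = xy:
g(x) = x(109 - x) = 109x - x^2
g'(x) = 109 - 2x = 0  =>  x = 109/2
y = 109 - 109/2 = 109/2
Maximum value = (109/2) * (109/2) = 11881/4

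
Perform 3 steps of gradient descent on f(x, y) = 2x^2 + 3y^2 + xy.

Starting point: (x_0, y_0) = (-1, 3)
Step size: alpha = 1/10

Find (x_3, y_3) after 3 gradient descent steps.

f(x,y) = 2x^2 + 3y^2 + xy
grad_x = 4x + 1y, grad_y = 6y + 1x
Step 1: grad = (-1, 17), (-9/10, 13/10)
Step 2: grad = (-23/10, 69/10), (-67/100, 61/100)
Step 3: grad = (-207/100, 299/100), (-463/1000, 311/1000)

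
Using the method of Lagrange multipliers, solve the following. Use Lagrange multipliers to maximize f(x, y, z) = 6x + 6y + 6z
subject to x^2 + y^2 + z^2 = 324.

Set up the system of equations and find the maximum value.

Lagrange conditions: 6 = 2*lambda*x, 6 = 2*lambda*y, 6 = 2*lambda*z
So x:6 = y:6 = z:6, i.e. x = 6t, y = 6t, z = 6t
Constraint: t^2*(6^2 + 6^2 + 6^2) = 324
  t^2 * 108 = 324  =>  t = sqrt(3)
Maximum = 6*6t + 6*6t + 6*6t = 108*sqrt(3) = sqrt(34992)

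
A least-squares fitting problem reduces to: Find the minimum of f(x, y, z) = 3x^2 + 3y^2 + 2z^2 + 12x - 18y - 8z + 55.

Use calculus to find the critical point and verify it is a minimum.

f(x,y,z) = 3x^2 + 3y^2 + 2z^2 + 12x - 18y - 8z + 55
df/dx = 6x + (12) = 0 => x = -2
df/dy = 6y + (-18) = 0 => y = 3
df/dz = 4z + (-8) = 0 => z = 2
f(-2,3,2) = 3*(-2)^2 + 3*(3)^2 + 2*(2)^2 + 12*(-2) + -18*(3) + -8*(2) + 55 = 8
Hessian is diagonal with entries 6, 6, 4 > 0, confirmed minimum.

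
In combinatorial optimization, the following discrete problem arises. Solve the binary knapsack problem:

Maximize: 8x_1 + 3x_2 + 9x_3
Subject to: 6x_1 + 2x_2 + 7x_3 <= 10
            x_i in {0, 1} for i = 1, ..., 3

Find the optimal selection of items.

Items: item 1 (v=8, w=6), item 2 (v=3, w=2), item 3 (v=9, w=7)
Capacity: 10
Checking all 8 subsets (w = total weight, v = total value):
  {}: w = 0, v = 0
  {1}: w = 6, v = 8
  {2}: w = 2, v = 3
  {3}: w = 7, v = 9
  {1, 2}: w = 8, v = 11
  {1, 3}: w = 13 > 10, infeasible
  {2, 3}: w = 9, v = 12
  {1, 2, 3}: w = 15 > 10, infeasible
Best feasible subset: items [2, 3]
Total weight: 9 <= 10, total value: 12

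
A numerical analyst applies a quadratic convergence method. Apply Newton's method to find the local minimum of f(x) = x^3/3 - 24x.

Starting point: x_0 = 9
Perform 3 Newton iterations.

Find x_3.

f(x) = x^3/3 - 24x
f'(x) = x^2 - 24, f''(x) = 2x
Newton update: x_{n+1} = x_n - (x_n^2 - 24)/(2*x_n)
Step 1: x_0 = 9, f'=57, f''=18, x_1 = 35/6
Step 2: x_1 = 35/6, f'=361/36, f''=35/3, x_2 = 2089/420
Step 3: x_2 = 2089/420, f'=130321/176400, f''=2089/210, x_3 = 8597521/1754760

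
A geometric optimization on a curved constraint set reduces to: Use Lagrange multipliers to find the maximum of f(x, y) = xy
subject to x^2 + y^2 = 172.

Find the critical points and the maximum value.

Lagrange conditions: y = 2*lambda*x and x = 2*lambda*y
If x = 0 then y = 0, violating the constraint, so x, y != 0.
Dividing: y/x = x/y => x^2 = y^2 => y = x or y = -x
Constraint: 2x^2 = 172 => x^2 = 86 => x = +/-sqrt(86)
Critical points: (sqrt(86), sqrt(86)), (-sqrt(86), -sqrt(86)), (sqrt(86), -sqrt(86)), (-sqrt(86), sqrt(86))
  y = x:  xy = x^2 = 86  at (sqrt(86), sqrt(86)) and (-sqrt(86), -sqrt(86))
  y = -x: xy = -x^2 = -86 at (sqrt(86), -sqrt(86)) and (-sqrt(86), sqrt(86))
Maximum xy = 86 at (sqrt(86), sqrt(86)) and (-sqrt(86), -sqrt(86))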